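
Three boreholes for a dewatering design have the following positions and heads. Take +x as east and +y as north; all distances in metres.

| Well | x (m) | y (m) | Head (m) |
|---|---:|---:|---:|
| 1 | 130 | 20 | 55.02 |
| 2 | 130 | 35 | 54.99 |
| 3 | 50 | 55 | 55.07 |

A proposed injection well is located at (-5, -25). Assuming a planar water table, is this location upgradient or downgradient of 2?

Taking 1 as reference: 2−1 = (0, 15, -0.03); 3−1 = (-80, 35, +0.05).
Solve a·Δx + b·Δy = Δh: det = 0·35 − (-80)·15 = 1200.
∂h/∂x = [(-0.03)·35 − (+0.05)·15] / 1200 = -0.001500
∂h/∂y = [0·(+0.05) − (-80)·(-0.03)] / 1200 = -0.002000
Head at (-5, -25) = 55.02 + (-0.001500)·(-135) + (-0.002000)·(-45) = 55.31 m.
That is higher than the 54.99 m at 2, so the point is upgradient.

upgradient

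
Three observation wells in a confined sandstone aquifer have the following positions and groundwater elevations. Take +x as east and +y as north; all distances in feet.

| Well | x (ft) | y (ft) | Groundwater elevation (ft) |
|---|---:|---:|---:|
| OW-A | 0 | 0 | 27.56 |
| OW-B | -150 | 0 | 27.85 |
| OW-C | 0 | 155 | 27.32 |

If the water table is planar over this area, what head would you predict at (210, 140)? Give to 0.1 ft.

26.9 ft

∂h/∂x = (27.85 − 27.56) / (-150 − 0) = -0.001933
∂h/∂y = (27.32 − 27.56) / (155 − 0) = -0.001548
h(210, 140) = 27.56 + (-0.001933)·(210) + (-0.001548)·(140) = 27.56 -0.406 -0.217 = 26.937 ft.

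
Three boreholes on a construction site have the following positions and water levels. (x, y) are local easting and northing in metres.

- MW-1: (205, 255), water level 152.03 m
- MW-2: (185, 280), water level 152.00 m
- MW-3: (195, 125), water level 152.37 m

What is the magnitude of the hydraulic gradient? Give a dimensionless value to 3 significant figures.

Taking MW-1 as reference: MW-2−MW-1 = (-20, 25, -0.03); MW-3−MW-1 = (-10, -130, +0.34).
Determinant of the coordinate differences = (-20)·(-130) − (-10)·25 = 2850.
∂h/∂x = [(-0.03)·(-130) − (+0.34)·25] / 2850 = -0.001614
∂h/∂y = [(-20)·(+0.34) − (-10)·(-0.03)] / 2850 = -0.002491
|∇h| = √(-0.001614² + -0.002491²) = 0.002968

0.00297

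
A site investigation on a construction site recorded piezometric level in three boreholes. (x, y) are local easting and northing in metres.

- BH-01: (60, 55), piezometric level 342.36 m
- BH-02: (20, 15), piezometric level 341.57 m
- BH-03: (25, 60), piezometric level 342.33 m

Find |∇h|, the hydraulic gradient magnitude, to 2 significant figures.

0.017

Taking BH-01 as reference: BH-02−BH-01 = (-40, -40, -0.79); BH-03−BH-01 = (-35, 5, -0.03).
Determinant of the coordinate differences = (-40)·5 − (-35)·(-40) = -1600.
∂h/∂x = [(-0.79)·5 − (-0.03)·(-40)] / -1600 = +0.003219
∂h/∂y = [(-40)·(-0.03) − (-35)·(-0.79)] / -1600 = +0.01653
|∇h| = √(0.003219² + 0.01653²) = 0.01684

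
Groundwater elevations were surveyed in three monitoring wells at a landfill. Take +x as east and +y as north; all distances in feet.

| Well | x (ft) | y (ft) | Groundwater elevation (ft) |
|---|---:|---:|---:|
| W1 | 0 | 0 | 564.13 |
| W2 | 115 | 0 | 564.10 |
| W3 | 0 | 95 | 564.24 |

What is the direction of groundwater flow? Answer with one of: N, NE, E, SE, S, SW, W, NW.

∂h/∂x = (564.10 − 564.13) / (115 − 0) = -0.0002609
∂h/∂y = (564.24 − 564.13) / (95 − 0) = +0.001158
Flow = −∇h = (+0.0002609 east, -0.001158 north), which points south.

S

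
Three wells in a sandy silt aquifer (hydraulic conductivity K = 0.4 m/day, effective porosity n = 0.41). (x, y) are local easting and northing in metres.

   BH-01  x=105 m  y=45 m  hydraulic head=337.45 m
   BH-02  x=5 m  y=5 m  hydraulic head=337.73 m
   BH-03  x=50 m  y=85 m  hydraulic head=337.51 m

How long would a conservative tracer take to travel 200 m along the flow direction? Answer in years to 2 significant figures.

Taking BH-01 as reference: BH-02−BH-01 = (-100, -40, +0.28); BH-03−BH-01 = (-55, 40, +0.06).
Solve a·Δx + b·Δy = Δh: det = (-100)·40 − (-55)·(-40) = -6200.
∂h/∂x = [(+0.28)·40 − (+0.06)·(-40)] / -6200 = -0.002194
∂h/∂y = [(-100)·(+0.06) − (-55)·(+0.28)] / -6200 = -0.001516
|∇h| = √(-0.002194² + -0.001516²) = 0.002667
Seepage velocity v = K·i/n = 0.4 × 0.002667 / 0.41 = 0.002602 m/day.
t = 200 / 0.002602 = 7.686e+04 days = 210 years.

210 years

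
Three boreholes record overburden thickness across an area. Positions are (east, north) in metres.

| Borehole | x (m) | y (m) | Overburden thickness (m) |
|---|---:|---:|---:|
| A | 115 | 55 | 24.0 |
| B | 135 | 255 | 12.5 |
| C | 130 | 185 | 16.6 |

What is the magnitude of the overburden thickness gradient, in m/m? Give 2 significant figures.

With d = a·x + b·y + c and A as origin, the differences give:
  20·a + 200·b = -11.5
  15·a + 130·b = -7.4
Eliminate b (×130 and ×200, subtract): -400·a = -15.00 → a = ∂d/∂x = +0.03750
Back-substitute: b = ∂d/∂y = -0.06125.
|∇f| = √(0.03750² + -0.06125²) = 0.07182 m/m

0.072 m/m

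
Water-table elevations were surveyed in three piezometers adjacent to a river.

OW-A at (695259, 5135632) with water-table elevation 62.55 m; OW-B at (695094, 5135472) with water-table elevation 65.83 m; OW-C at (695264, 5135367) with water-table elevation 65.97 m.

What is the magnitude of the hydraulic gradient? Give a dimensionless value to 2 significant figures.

0.015

Differences from OW-A: to OW-B (Δx, Δy, Δh) = (-165, -160, +3.28); to OW-C = (5, -265, +3.42).
Solve a·Δx + b·Δy = Δh: det = (-165)·(-265) − 5·(-160) = 44525.
∂h/∂x = [(+3.28)·(-265) − (+3.42)·(-160)] / 44525 = -0.007232
∂h/∂y = [(-165)·(+3.42) − 5·(+3.28)] / 44525 = -0.01304
|∇h| = √(-0.007232² + -0.01304²) = 0.01491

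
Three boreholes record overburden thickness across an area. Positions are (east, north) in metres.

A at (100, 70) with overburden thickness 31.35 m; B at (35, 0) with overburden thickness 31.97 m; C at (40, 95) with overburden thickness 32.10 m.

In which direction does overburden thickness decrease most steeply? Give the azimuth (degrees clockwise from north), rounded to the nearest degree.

Differences from A: to B (Δx, Δy, Δh) = (-65, -70, +0.62); to C = (-60, 25, +0.75).
Solve a·Δx + b·Δy = Δd: det = (-65)·25 − (-60)·(-70) = -5825.
∂d/∂x = [(+0.62)·25 − (+0.75)·(-70)] / -5825 = -0.01167
∂d/∂y = [(-65)·(+0.75) − (-60)·(+0.62)] / -5825 = +0.001983
Steepest decrease is along −∇f: components (+0.01167 E, -0.001983 N).
Azimuth = atan2(+0.01167, -0.001983) = 99.6° ≈ 100°.

100°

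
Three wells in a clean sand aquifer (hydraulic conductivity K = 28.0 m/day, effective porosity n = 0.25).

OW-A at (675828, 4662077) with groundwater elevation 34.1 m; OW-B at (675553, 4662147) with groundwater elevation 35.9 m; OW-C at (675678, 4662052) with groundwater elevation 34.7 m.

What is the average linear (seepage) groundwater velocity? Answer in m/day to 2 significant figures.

0.88 m/day

Differences from OW-A: to OW-B (Δx, Δy, Δh) = (-275, 70, +1.8); to OW-C = (-150, -25, +0.6).
Determinant of the coordinate differences = (-275)·(-25) − (-150)·70 = 17375.
∂h/∂x = [(+1.8)·(-25) − (+0.6)·70] / 17375 = -0.005007
∂h/∂y = [(-275)·(+0.6) − (-150)·(+1.8)] / 17375 = +0.006043
|∇h| = √(-0.005007² + 0.006043²) = 0.007848
Seepage velocity v = K·i/n = 28.0 × 0.007848 / 0.25 = 0.879 m/day.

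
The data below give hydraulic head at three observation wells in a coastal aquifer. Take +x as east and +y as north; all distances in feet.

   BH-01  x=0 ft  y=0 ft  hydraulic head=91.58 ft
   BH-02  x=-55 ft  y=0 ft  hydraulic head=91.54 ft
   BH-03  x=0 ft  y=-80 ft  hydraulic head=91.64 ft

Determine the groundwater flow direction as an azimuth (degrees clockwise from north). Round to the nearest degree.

∂h/∂x = (91.54 − 91.58) / (-55 − 0) = +0.0007273
∂h/∂y = (91.64 − 91.58) / (-80 − 0) = -0.0007500
Flow direction (−∇h) has components (-0.0007273 E, +0.0007500 N).
Azimuth = atan2(E, N) = atan2(-0.0007273, +0.0007500) = 315.9° ≈ 316°.

316°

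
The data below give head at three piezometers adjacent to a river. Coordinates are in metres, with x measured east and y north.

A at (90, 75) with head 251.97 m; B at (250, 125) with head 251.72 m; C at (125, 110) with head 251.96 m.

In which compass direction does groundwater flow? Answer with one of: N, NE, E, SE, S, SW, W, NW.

SE

With h = a·x + b·y + c and A as origin, the differences give:
  160·a + 50·b = -0.25
  35·a + 35·b = -0.01
Eliminate b (×35 and ×50, subtract): 3850·a = -8.250 → a = ∂h/∂x = -0.002143
Back-substitute: b = ∂h/∂y = +0.001857.
Flow = −∇h = (+0.002143 east, -0.001857 north), which points southeast.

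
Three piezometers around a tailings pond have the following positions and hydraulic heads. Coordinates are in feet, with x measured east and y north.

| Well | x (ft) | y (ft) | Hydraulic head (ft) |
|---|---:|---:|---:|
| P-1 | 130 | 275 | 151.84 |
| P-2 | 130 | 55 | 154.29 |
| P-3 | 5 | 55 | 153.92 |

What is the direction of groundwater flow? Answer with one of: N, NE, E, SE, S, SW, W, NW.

With h = a·x + b·y + c and P-1 as origin, the differences give:
  0·a + (-220)·b = +2.45
  (-125)·a + (-220)·b = +2.08
Eliminate b (×(-220) and ×(-220), subtract): -27500·a = -81.400 → a = ∂h/∂x = +0.002960
Back-substitute: b = ∂h/∂y = -0.01114.
Flow = −∇h = (-0.002960 east, +0.01114 north), which points north.

N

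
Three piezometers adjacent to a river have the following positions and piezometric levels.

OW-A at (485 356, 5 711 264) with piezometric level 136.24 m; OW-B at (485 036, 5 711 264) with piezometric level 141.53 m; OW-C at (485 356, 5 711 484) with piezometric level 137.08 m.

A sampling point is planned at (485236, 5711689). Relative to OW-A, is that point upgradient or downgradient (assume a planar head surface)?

upgradient

∂h/∂x = (141.53 − 136.24) / (485036 − 485356) = -0.01653
∂h/∂y = (137.08 − 136.24) / (5711484 − 5711264) = +0.003818
Head at (485236, 5711689) = 136.24 + (-0.01653)·(-120) + (+0.003818)·(425) = 139.85 m.
That is higher than the 136.24 m at OW-A, so the point is upgradient.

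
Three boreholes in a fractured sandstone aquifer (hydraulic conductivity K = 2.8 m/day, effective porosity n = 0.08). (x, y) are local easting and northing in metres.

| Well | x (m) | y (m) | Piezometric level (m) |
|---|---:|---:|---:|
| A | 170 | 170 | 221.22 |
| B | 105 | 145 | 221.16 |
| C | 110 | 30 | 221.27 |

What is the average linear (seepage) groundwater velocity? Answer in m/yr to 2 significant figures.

Taking A as reference: B−A = (-65, -25, -0.06); C−A = (-60, -140, +0.05).
Solve a·Δx + b·Δy = Δh: det = (-65)·(-140) − (-60)·(-25) = 7600.
∂h/∂x = [(-0.06)·(-140) − (+0.05)·(-25)] / 7600 = +0.001270
∂h/∂y = [(-65)·(+0.05) − (-60)·(-0.06)] / 7600 = -0.0009013
|∇h| = √(0.001270² + -0.0009013²) = 0.001557
Seepage velocity v = K·i/n = 2.8 × 0.001557 / 0.08 = 0.05449 m/day = 19.9 m/yr.

20 m/yr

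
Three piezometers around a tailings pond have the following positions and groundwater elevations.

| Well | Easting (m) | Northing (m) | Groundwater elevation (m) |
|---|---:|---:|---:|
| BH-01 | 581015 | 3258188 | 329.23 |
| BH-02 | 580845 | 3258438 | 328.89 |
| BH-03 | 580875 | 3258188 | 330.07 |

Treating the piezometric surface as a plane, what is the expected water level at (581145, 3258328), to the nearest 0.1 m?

Differences from BH-01: to BH-02 (Δx, Δy, Δh) = (-170, 250, -0.34); to BH-03 = (-140, 0, +0.84).
Solve a·Δx + b·Δy = Δh: det = (-170)·0 − (-140)·250 = 35000.
∂h/∂x = [(-0.34)·0 − (+0.84)·250] / 35000 = -0.006000
∂h/∂y = [(-170)·(+0.84) − (-140)·(-0.34)] / 35000 = -0.005440
h(581145, 3258328) = 329.23 + (-0.006000)·(130) + (-0.005440)·(140) = 329.23 -0.780 -0.762 = 327.688 m.

327.7 m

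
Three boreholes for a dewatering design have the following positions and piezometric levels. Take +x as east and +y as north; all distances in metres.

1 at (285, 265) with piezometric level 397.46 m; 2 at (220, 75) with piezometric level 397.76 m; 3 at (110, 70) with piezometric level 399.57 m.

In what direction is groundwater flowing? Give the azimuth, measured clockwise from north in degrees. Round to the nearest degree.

Three-point gradient (reference 1): Δ to 2 = (-65, -190, +0.30), Δ to 3 = (-175, -195, +2.11).
∂h/∂x = -0.01664, ∂h/∂y = +0.004114 (det = -20575).
Flow direction (−∇h) has components (+0.01664 E, -0.004114 N).
Azimuth = atan2(E, N) = atan2(+0.01664, -0.004114) = 103.9° ≈ 104°.

104°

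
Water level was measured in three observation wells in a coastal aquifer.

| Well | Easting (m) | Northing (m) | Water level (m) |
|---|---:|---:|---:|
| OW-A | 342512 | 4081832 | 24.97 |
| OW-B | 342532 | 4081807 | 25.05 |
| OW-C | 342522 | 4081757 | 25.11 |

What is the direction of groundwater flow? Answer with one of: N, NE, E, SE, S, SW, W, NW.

With h = a·x + b·y + c and OW-A as origin, the differences give:
  20·a + (-25)·b = +0.08
  10·a + (-75)·b = +0.14
Eliminate b (×(-75) and ×(-25), subtract): -1250·a = -2.500 → a = ∂h/∂x = +0.002000
Back-substitute: b = ∂h/∂y = -0.001600.
Flow = −∇h = (-0.002000 east, +0.001600 north), which points northwest.

NW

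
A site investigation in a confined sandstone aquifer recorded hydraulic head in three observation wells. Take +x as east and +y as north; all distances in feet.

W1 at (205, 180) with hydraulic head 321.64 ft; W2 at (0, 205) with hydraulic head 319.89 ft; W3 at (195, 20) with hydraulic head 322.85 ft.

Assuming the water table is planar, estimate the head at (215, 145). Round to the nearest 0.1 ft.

Taking W1 as reference: W2−W1 = (-205, 25, -1.75); W3−W1 = (-10, -160, +1.21).
Solve a·Δx + b·Δy = Δh: det = (-205)·(-160) − (-10)·25 = 33050.
∂h/∂x = [(-1.75)·(-160) − (+1.21)·25] / 33050 = +0.007557
∂h/∂y = [(-205)·(+1.21) − (-10)·(-1.75)] / 33050 = -0.008035
h(215, 145) = 321.64 + (+0.007557)·(10) + (-0.008035)·(-35) = 321.64 +0.076 +0.281 = 321.997 ft.

322.0 ft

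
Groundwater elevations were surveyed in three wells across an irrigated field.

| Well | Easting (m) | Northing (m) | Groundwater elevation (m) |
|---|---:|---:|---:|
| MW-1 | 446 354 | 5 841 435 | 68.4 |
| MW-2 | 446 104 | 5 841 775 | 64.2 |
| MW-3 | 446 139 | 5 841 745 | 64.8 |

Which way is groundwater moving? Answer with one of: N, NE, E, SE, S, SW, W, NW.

W

Three-point gradient (reference MW-1): Δ to MW-2 = (-250, 340, -4.2), Δ to MW-3 = (-215, 310, -3.6).
∂h/∂x = +0.01773, ∂h/∂y = +0.0006818 (det = -4400).
Flow = −∇h = (-0.01773 east, -0.0006818 north), which points west.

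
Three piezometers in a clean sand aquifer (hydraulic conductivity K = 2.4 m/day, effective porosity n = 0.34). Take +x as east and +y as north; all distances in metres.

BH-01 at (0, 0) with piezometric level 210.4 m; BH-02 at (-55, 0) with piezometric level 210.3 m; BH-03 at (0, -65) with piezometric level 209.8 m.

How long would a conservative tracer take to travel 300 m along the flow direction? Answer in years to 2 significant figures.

12 years

∂h/∂x = (210.3 − 210.4) / (-55 − 0) = +0.001818
∂h/∂y = (209.8 − 210.4) / (-65 − 0) = +0.009231
|∇h| = √(0.001818² + 0.009231²) = 0.009408
Seepage velocity v = K·i/n = 2.4 × 0.009408 / 0.34 = 0.06641 m/day.
t = 300 / 0.06641 = 4517 days = 12.4 years.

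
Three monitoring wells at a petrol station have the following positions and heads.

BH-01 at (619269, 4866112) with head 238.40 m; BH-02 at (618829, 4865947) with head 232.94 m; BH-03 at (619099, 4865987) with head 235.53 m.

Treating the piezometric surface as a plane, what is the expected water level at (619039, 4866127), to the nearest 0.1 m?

236.8 m

Three-point gradient (reference BH-01): Δ to BH-02 = (-440, -165, -5.46), Δ to BH-03 = (-170, -125, -2.87).
∂h/∂x = +0.007753, ∂h/∂y = +0.01242 (det = 26950).
h(619039, 4866127) = 238.40 + (+0.007753)·(-230) + (+0.01242)·(15) = 238.40 -1.783 +0.186 = 236.803 m.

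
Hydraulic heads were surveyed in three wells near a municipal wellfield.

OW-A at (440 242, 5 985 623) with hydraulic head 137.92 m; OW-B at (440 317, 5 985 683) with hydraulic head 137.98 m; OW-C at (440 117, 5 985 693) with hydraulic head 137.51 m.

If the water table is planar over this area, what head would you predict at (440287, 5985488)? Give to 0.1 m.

138.3 m

With h = a·x + b·y + c and OW-A as origin, the differences give:
  75·a + 60·b = +0.06
  (-125)·a + 70·b = -0.41
Eliminate b (×70 and ×60, subtract): 12750·a = 28.800 → a = ∂h/∂x = +0.002259
Back-substitute: b = ∂h/∂y = -0.001824.
h(440287, 5985488) = 137.92 + (+0.002259)·(45) + (-0.001824)·(-135) = 137.92 +0.102 +0.246 = 138.268 m.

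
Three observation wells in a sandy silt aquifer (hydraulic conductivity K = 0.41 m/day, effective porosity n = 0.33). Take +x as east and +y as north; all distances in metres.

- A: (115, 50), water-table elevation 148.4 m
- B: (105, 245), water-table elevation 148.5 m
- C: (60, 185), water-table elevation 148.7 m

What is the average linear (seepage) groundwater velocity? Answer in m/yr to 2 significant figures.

2.2 m/yr

With h = a·x + b·y + c and A as origin, the differences give:
  (-10)·a + 195·b = +0.1
  (-55)·a + 135·b = +0.3
Eliminate b (×135 and ×195, subtract): 9375·a = -45.00 → a = ∂h/∂x = -0.004800
Back-substitute: b = ∂h/∂y = +0.0002667.
|∇h| = √(-0.004800² + 0.0002667²) = 0.004807
Seepage velocity v = K·i/n = 0.41 × 0.004807 / 0.33 = 0.005972 m/day = 2.181 m/yr.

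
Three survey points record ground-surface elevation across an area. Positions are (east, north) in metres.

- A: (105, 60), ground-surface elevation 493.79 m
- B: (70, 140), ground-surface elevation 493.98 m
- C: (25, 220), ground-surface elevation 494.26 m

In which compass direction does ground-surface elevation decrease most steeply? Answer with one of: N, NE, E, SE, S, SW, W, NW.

Taking A as reference: B−A = (-35, 80, +0.19); C−A = (-80, 160, +0.47).
Solve a·Δx + b·Δy = Δz: det = (-35)·160 − (-80)·80 = 800.
∂z/∂x = [(+0.19)·160 − (+0.47)·80] / 800 = -0.009000
∂z/∂y = [(-35)·(+0.47) − (-80)·(+0.19)] / 800 = -0.001562
Steepest decrease is along −∇f = (+0.009000 E, +0.001562 N) → east.

E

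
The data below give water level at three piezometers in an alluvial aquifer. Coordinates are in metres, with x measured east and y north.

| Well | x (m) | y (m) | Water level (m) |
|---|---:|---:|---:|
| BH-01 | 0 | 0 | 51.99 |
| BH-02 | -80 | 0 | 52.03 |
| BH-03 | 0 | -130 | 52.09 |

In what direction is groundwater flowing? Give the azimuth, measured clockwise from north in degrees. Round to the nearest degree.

033°

∂h/∂x = (52.03 − 51.99) / (-80 − 0) = -0.0005000
∂h/∂y = (52.09 − 51.99) / (-130 − 0) = -0.0007692
Flow direction (−∇h) has components (+0.0005000 E, +0.0007692 N).
Azimuth = atan2(E, N) = atan2(+0.0005000, +0.0007692) = 33.0° ≈ 033°.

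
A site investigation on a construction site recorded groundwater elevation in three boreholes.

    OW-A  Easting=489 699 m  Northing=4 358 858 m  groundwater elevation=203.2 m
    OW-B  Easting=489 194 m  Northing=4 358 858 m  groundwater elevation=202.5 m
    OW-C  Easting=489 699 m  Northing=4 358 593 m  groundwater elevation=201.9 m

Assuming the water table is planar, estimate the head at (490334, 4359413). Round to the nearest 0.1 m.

∂h/∂x = (202.5 − 203.2) / (489194 − 489699) = +0.001386
∂h/∂y = (201.9 − 203.2) / (4358593 − 4358858) = +0.004906
h(490334, 4359413) = 203.2 + (+0.001386)·(635) + (+0.004906)·(555) = 203.2 +0.880 +2.723 = 206.803 m.

206.8 m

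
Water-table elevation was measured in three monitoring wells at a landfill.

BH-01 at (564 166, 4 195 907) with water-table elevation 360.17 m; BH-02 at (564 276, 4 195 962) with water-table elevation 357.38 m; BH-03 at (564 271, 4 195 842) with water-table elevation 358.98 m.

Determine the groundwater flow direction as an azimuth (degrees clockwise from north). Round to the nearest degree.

Three-point gradient (reference BH-01): Δ to BH-02 = (110, 55, -2.79), Δ to BH-03 = (105, -65, -1.19).
∂h/∂x = -0.01909, ∂h/∂y = -0.01254 (det = -12925).
Flow direction (−∇h) has components (+0.01909 E, +0.01254 N).
Azimuth = atan2(E, N) = atan2(+0.01909, +0.01254) = 56.7° ≈ 057°.

057°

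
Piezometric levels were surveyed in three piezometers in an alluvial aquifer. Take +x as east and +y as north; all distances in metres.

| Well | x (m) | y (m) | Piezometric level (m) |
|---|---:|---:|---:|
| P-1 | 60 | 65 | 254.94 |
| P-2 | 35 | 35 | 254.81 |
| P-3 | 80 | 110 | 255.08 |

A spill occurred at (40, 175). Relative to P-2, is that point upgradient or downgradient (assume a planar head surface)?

upgradient

Taking P-1 as reference: P-2−P-1 = (-25, -30, -0.13); P-3−P-1 = (20, 45, +0.14).
Solve a·Δx + b·Δy = Δh: det = (-25)·45 − 20·(-30) = -525.
∂h/∂x = [(-0.13)·45 − (+0.14)·(-30)] / -525 = +0.003143
∂h/∂y = [(-25)·(+0.14) − 20·(-0.13)] / -525 = +0.001714
Head at (40, 175) = 254.94 + (+0.003143)·(-20) + (+0.001714)·(110) = 255.07 m.
That is higher than the 254.81 m at P-2, so the point is upgradient.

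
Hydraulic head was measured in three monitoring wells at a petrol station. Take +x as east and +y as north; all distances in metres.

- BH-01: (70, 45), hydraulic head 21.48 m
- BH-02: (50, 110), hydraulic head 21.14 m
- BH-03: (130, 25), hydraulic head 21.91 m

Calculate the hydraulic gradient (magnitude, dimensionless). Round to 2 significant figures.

0.0069

With h = a·x + b·y + c and BH-01 as origin, the differences give:
  (-20)·a + 65·b = -0.34
  60·a + (-20)·b = +0.43
Eliminate b (×(-20) and ×65, subtract): -3500·a = -21.150 → a = ∂h/∂x = +0.006043
Back-substitute: b = ∂h/∂y = -0.003371.
|∇h| = √(0.006043² + -0.003371²) = 0.00692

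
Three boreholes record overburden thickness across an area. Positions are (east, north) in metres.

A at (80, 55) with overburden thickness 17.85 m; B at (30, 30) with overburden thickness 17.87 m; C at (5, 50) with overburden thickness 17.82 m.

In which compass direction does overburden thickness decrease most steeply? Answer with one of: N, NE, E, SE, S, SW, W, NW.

N

Taking A as reference: B−A = (-50, -25, +0.02); C−A = (-75, -5, -0.03).
Solve a·Δx + b·Δy = Δd: det = (-50)·(-5) − (-75)·(-25) = -1625.
∂d/∂x = [(+0.02)·(-5) − (-0.03)·(-25)] / -1625 = +0.0005231
∂d/∂y = [(-50)·(-0.03) − (-75)·(+0.02)] / -1625 = -0.001846
Steepest decrease is along −∇f = (-0.0005231 E, +0.001846 N) → north.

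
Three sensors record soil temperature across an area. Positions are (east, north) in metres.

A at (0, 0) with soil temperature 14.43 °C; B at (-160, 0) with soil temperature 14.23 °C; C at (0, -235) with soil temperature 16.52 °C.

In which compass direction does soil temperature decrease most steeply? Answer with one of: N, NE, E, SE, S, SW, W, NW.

N

∂T/∂x = (14.23 − 14.43) / (-160 − 0) = +0.001250
∂T/∂y = (16.52 − 14.43) / (-235 − 0) = -0.008894
Steepest decrease is along −∇f = (-0.001250 E, +0.008894 N) → north.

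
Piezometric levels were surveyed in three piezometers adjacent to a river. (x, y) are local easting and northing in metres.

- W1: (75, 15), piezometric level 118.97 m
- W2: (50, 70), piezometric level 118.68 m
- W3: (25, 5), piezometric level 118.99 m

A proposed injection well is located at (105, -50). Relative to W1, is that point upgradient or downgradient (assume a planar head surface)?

upgradient

Differences from W1: to W2 (Δx, Δy, Δh) = (-25, 55, -0.29); to W3 = (-50, -10, +0.02).
Determinant of the coordinate differences = (-25)·(-10) − (-50)·55 = 3000.
∂h/∂x = [(-0.29)·(-10) − (+0.02)·55] / 3000 = +0.0006000
∂h/∂y = [(-25)·(+0.02) − (-50)·(-0.29)] / 3000 = -0.005000
Head at (105, -50) = 118.97 + (+0.0006000)·(30) + (-0.005000)·(-65) = 119.31 m.
That is higher than the 118.97 m at W1, so the point is upgradient.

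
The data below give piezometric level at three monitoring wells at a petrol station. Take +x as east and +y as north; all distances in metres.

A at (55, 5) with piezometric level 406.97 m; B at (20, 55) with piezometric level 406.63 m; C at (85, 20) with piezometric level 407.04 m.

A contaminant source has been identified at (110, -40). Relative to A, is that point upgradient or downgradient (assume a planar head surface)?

Differences from A: to B (Δx, Δy, Δh) = (-35, 50, -0.34); to C = (30, 15, +0.07).
Determinant of the coordinate differences = (-35)·15 − 30·50 = -2025.
∂h/∂x = [(-0.34)·15 − (+0.07)·50] / -2025 = +0.004247
∂h/∂y = [(-35)·(+0.07) − 30·(-0.34)] / -2025 = -0.003827
Head at (110, -40) = 406.97 + (+0.004247)·(55) + (-0.003827)·(-45) = 407.38 m.
That is higher than the 406.97 m at A, so the point is upgradient.

upgradient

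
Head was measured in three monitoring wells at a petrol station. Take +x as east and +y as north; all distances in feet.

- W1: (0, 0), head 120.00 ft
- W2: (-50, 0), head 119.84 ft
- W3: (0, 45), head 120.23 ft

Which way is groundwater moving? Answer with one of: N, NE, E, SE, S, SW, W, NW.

∂h/∂x = (119.84 − 120.00) / (-50 − 0) = +0.003200
∂h/∂y = (120.23 − 120.00) / (45 − 0) = +0.005111
Flow = −∇h = (-0.003200 east, -0.005111 north), which points southwest.

SW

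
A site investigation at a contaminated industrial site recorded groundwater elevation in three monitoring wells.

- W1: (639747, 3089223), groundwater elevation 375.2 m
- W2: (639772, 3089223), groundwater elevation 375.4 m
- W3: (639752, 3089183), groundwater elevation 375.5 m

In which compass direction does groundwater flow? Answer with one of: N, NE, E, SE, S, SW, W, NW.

With h = a·x + b·y + c and W1 as origin, the differences give:
  25·a + 0·b = +0.2
  5·a + (-40)·b = +0.3
Eliminate b (×(-40) and ×0, subtract): -1000·a = -8.00 → a = ∂h/∂x = +0.008000
Back-substitute: b = ∂h/∂y = -0.006500.
Flow = −∇h = (-0.008000 east, +0.006500 north), which points northwest.

NW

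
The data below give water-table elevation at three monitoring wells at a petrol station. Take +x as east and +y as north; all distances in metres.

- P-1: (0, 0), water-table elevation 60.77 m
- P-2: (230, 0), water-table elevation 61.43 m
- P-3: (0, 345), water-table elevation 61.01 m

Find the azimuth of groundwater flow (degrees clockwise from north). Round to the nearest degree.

256°

∂h/∂x = (61.43 − 60.77) / (230 − 0) = +0.002870
∂h/∂y = (61.01 − 60.77) / (345 − 0) = +0.0006957
Flow direction (−∇h) has components (-0.002870 E, -0.0006957 N).
Azimuth = atan2(E, N) = atan2(-0.002870, -0.0006957) = 256.4° ≈ 256°.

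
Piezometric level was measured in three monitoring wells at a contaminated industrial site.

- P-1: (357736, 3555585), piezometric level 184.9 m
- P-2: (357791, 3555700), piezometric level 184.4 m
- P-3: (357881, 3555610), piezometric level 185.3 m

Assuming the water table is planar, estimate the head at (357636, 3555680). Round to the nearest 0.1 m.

Differences from P-1: to P-2 (Δx, Δy, Δh) = (55, 115, -0.5); to P-3 = (145, 25, +0.4).
Determinant of the coordinate differences = 55·25 − 145·115 = -15300.
∂h/∂x = [(-0.5)·25 − (+0.4)·115] / -15300 = +0.003824
∂h/∂y = [55·(+0.4) − 145·(-0.5)] / -15300 = -0.006176
h(357636, 3555680) = 184.9 + (+0.003824)·(-100) + (-0.006176)·(95) = 184.9 -0.382 -0.587 = 183.931 m.

183.9 m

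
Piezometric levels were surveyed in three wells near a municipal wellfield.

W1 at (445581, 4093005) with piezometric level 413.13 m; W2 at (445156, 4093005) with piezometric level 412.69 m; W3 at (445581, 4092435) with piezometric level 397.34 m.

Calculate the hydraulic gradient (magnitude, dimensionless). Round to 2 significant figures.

∂h/∂x = (412.69 − 413.13) / (445156 − 445581) = +0.001035
∂h/∂y = (397.34 − 413.13) / (4092435 − 4093005) = +0.02770
|∇h| = √(0.001035² + 0.02770²) = 0.02772

0.028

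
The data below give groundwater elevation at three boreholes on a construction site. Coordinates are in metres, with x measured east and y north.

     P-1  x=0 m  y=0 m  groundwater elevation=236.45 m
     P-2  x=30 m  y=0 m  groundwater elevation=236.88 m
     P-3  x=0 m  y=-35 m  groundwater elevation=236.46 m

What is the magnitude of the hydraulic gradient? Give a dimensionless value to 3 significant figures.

∂h/∂x = (236.88 − 236.45) / (30 − 0) = +0.01433
∂h/∂y = (236.46 − 236.45) / (-35 − 0) = -0.0002857
|∇h| = √(0.01433² + -0.0002857²) = 0.01433

0.0143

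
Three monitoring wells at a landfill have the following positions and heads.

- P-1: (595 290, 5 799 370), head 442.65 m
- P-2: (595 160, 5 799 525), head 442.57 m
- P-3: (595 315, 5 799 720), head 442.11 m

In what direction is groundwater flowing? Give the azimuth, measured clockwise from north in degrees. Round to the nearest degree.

038°

Taking P-1 as reference: P-2−P-1 = (-130, 155, -0.08); P-3−P-1 = (25, 350, -0.54).
Determinant of the coordinate differences = (-130)·350 − 25·155 = -49375.
∂h/∂x = [(-0.08)·350 − (-0.54)·155] / -49375 = -0.001128
∂h/∂y = [(-130)·(-0.54) − 25·(-0.08)] / -49375 = -0.001462
Flow direction (−∇h) has components (+0.001128 E, +0.001462 N).
Azimuth = atan2(E, N) = atan2(+0.001128, +0.001462) = 37.6° ≈ 038°.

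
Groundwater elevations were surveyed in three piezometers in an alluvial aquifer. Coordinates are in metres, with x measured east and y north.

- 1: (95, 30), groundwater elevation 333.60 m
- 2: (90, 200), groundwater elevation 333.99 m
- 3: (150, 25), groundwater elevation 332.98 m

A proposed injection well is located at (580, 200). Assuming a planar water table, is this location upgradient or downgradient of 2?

Differences from 1: to 2 (Δx, Δy, Δh) = (-5, 170, +0.39); to 3 = (55, -5, -0.62).
Solve a·Δx + b·Δy = Δh: det = (-5)·(-5) − 55·170 = -9325.
∂h/∂x = [(+0.39)·(-5) − (-0.62)·170] / -9325 = -0.01109
∂h/∂y = [(-5)·(-0.62) − 55·(+0.39)] / -9325 = +0.001968
Head at (580, 200) = 333.60 + (-0.01109)·(485) + (+0.001968)·(170) = 328.55 m.
That is lower than the 333.99 m at 2, so the point is downgradient.

downgradient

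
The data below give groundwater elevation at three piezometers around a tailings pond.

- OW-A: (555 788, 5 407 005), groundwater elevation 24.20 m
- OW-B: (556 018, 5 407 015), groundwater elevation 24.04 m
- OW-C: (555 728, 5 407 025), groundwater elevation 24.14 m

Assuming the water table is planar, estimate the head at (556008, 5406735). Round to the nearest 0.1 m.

Differences from OW-A: to OW-B (Δx, Δy, Δh) = (230, 10, -0.16); to OW-C = (-60, 20, -0.06).
Solve a·Δx + b·Δy = Δh: det = 230·20 − (-60)·10 = 5200.
∂h/∂x = [(-0.16)·20 − (-0.06)·10] / 5200 = -0.0005000
∂h/∂y = [230·(-0.06) − (-60)·(-0.16)] / 5200 = -0.004500
h(556008, 5406735) = 24.20 + (-0.0005000)·(220) + (-0.004500)·(-270) = 24.20 -0.110 +1.215 = 25.305 m.

25.3 m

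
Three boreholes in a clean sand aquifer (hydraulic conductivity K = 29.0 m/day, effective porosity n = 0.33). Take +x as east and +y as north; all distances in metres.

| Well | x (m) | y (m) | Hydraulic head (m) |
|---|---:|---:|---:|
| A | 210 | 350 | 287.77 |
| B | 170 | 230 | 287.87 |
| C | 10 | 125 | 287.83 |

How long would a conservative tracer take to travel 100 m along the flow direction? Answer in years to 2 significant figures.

2.0 years

Taking A as reference: B−A = (-40, -120, +0.10); C−A = (-200, -225, +0.06).
Determinant of the coordinate differences = (-40)·(-225) − (-200)·(-120) = -15000.
∂h/∂x = [(+0.10)·(-225) − (+0.06)·(-120)] / -15000 = +0.001020
∂h/∂y = [(-40)·(+0.06) − (-200)·(+0.10)] / -15000 = -0.001173
|∇h| = √(0.001020² + -0.001173²) = 0.001554
Seepage velocity v = K·i/n = 29.0 × 0.001554 / 0.33 = 0.1366 m/day.
t = 100 / 0.1366 = 732.1 days = 2 years.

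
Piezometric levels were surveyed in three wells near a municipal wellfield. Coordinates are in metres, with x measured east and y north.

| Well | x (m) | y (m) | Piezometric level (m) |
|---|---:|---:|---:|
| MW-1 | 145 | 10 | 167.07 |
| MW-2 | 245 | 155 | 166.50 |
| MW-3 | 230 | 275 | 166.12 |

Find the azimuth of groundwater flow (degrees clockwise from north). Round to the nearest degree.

016°

With h = a·x + b·y + c and MW-1 as origin, the differences give:
  100·a + 145·b = -0.57
  85·a + 265·b = -0.95
Eliminate b (×265 and ×145, subtract): 14175·a = -13.300 → a = ∂h/∂x = -0.0009383
Back-substitute: b = ∂h/∂y = -0.003284.
Flow direction (−∇h) has components (+0.0009383 E, +0.003284 N).
Azimuth = atan2(E, N) = atan2(+0.0009383, +0.003284) = 15.9° ≈ 016°.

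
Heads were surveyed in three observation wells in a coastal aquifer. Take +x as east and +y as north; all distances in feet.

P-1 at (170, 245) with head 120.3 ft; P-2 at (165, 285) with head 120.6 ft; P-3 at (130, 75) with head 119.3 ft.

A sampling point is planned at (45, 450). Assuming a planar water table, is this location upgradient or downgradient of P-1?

upgradient

Three-point gradient (reference P-1): Δ to P-2 = (-5, 40, +0.3), Δ to P-3 = (-40, -170, -1.0).
∂h/∂x = -0.004490, ∂h/∂y = +0.006939 (det = 2450).
Head at (45, 450) = 120.3 + (-0.004490)·(-125) + (+0.006939)·(205) = 122.28 ft.
That is higher than the 120.3 ft at P-1, so the point is upgradient.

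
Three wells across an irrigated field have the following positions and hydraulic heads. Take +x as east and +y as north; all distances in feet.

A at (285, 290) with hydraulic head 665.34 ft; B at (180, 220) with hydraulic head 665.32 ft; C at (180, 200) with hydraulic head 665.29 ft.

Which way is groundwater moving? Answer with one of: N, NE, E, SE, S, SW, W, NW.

Three-point gradient (reference A): Δ to B = (-105, -70, -0.02), Δ to C = (-105, -90, -0.05).
∂h/∂x = -0.0008095, ∂h/∂y = +0.001500 (det = 2100).
Flow = −∇h = (+0.0008095 east, -0.001500 north), which points southeast.

SE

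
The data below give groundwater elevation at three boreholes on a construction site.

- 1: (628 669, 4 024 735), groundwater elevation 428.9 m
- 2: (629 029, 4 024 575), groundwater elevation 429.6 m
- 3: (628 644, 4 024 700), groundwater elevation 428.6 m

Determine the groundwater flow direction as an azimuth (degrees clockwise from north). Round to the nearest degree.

With h = a·x + b·y + c and 1 as origin, the differences give:
  360·a + (-160)·b = +0.7
  (-25)·a + (-35)·b = -0.3
Eliminate b (×(-35) and ×(-160), subtract): -16600·a = -72.50 → a = ∂h/∂x = +0.004367
Back-substitute: b = ∂h/∂y = +0.005452.
Flow direction (−∇h) has components (-0.004367 E, -0.005452 N).
Azimuth = atan2(E, N) = atan2(-0.004367, -0.005452) = 218.7° ≈ 219°.

219°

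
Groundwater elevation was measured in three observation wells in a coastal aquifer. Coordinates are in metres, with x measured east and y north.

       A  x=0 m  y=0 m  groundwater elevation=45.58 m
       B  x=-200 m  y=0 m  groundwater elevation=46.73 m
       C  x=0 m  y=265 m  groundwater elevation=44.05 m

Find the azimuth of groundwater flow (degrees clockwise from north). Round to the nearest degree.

045°

∂h/∂x = (46.73 − 45.58) / (-200 − 0) = -0.005750
∂h/∂y = (44.05 − 45.58) / (265 − 0) = -0.005774
Flow direction (−∇h) has components (+0.005750 E, +0.005774 N).
Azimuth = atan2(E, N) = atan2(+0.005750, +0.005774) = 44.9° ≈ 045°.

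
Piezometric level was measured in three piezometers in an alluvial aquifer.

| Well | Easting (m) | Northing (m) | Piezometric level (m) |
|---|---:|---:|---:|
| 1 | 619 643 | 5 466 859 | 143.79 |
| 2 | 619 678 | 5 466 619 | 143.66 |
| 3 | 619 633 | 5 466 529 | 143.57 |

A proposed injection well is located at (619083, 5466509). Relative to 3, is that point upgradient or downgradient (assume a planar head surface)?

With h = a·x + b·y + c and 1 as origin, the differences give:
  35·a + (-240)·b = -0.13
  (-10)·a + (-330)·b = -0.22
Eliminate b (×(-330) and ×(-240), subtract): -13950·a = -9.900 → a = ∂h/∂x = +0.0007097
Back-substitute: b = ∂h/∂y = +0.0006452.
Head at (619083, 5466509) = 143.79 + (+0.0007097)·(-560) + (+0.0006452)·(-350) = 143.17 m.
That is lower than the 143.57 m at 3, so the point is downgradient.

downgradient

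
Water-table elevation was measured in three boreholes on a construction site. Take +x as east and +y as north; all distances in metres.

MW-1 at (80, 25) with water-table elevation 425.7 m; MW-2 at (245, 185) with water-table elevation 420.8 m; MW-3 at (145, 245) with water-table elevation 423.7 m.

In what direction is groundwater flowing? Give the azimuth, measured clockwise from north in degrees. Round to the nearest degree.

089°

Taking MW-1 as reference: MW-2−MW-1 = (165, 160, -4.9); MW-3−MW-1 = (65, 220, -2.0).
Determinant of the coordinate differences = 165·220 − 65·160 = 25900.
∂h/∂x = [(-4.9)·220 − (-2.0)·160] / 25900 = -0.02927
∂h/∂y = [165·(-2.0) − 65·(-4.9)] / 25900 = -0.0004440
Flow direction (−∇h) has components (+0.02927 E, +0.0004440 N).
Azimuth = atan2(E, N) = atan2(+0.02927, +0.0004440) = 89.1° ≈ 089°.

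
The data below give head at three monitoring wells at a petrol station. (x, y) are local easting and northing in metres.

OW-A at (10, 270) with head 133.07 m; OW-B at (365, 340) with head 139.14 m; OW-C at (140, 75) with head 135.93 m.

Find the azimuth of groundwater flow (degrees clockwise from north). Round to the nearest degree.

279°

Differences from OW-A: to OW-B (Δx, Δy, Δh) = (355, 70, +6.07); to OW-C = (130, -195, +2.86).
Solve a·Δx + b·Δy = Δh: det = 355·(-195) − 130·70 = -78325.
∂h/∂x = [(+6.07)·(-195) − (+2.86)·70] / -78325 = +0.01767
∂h/∂y = [355·(+2.86) − 130·(+6.07)] / -78325 = -0.002888
Flow direction (−∇h) has components (-0.01767 E, +0.002888 N).
Azimuth = atan2(E, N) = atan2(-0.01767, +0.002888) = 279.3° ≈ 279°.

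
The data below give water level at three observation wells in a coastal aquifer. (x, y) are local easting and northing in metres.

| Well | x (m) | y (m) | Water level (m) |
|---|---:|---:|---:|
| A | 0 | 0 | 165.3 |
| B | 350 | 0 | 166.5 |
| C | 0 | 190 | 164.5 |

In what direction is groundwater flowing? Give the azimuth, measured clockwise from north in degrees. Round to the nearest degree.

321°

∂h/∂x = (166.5 − 165.3) / (350 − 0) = +0.003429
∂h/∂y = (164.5 − 165.3) / (190 − 0) = -0.004211
Flow direction (−∇h) has components (-0.003429 E, +0.004211 N).
Azimuth = atan2(E, N) = atan2(-0.003429, +0.004211) = 320.8° ≈ 321°.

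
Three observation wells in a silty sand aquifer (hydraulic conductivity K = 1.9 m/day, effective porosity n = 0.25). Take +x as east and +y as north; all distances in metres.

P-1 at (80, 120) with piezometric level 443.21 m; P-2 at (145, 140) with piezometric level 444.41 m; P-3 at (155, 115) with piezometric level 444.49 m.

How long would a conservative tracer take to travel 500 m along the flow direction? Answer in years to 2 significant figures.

10 years

With h = a·x + b·y + c and P-1 as origin, the differences give:
  65·a + 20·b = +1.20
  75·a + (-5)·b = +1.28
Eliminate b (×(-5) and ×20, subtract): -1825·a = -31.600 → a = ∂h/∂x = +0.01732
Back-substitute: b = ∂h/∂y = +0.003726.
|∇h| = √(0.01732² + 0.003726²) = 0.01772
Seepage velocity v = K·i/n = 1.9 × 0.01772 / 0.25 = 0.1347 m/day.
t = 500 / 0.1347 = 3712 days = 10.2 years.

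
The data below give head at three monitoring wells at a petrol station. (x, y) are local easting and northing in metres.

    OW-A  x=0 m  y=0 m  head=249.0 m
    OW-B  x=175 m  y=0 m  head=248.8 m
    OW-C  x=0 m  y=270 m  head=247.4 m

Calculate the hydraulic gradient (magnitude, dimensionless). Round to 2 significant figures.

∂h/∂x = (248.8 − 249.0) / (175 − 0) = -0.001143
∂h/∂y = (247.4 − 249.0) / (270 − 0) = -0.005926
|∇h| = √(-0.001143² + -0.005926²) = 0.006035

0.0060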